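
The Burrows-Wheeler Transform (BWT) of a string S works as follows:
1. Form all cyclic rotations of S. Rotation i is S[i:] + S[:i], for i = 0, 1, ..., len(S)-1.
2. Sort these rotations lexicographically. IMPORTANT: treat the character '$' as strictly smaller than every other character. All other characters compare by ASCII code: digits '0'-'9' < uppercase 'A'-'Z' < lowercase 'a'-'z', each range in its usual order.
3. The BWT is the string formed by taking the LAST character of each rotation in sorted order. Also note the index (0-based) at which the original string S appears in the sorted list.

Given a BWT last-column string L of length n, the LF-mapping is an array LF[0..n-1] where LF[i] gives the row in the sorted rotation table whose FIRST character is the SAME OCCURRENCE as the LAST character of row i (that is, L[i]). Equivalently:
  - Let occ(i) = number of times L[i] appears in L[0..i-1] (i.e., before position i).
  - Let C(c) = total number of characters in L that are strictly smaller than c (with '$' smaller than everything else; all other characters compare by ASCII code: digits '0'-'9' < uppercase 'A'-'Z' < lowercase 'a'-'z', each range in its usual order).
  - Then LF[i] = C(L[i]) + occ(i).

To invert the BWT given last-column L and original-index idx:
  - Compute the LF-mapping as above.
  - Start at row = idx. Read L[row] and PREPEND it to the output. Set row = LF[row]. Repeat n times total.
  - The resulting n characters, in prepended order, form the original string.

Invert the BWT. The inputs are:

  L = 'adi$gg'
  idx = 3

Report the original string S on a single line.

LF mapping: 1 2 5 0 3 4
Walk LF starting at row 3, prepending L[row]:
  step 1: row=3, L[3]='$', prepend. Next row=LF[3]=0
  step 2: row=0, L[0]='a', prepend. Next row=LF[0]=1
  step 3: row=1, L[1]='d', prepend. Next row=LF[1]=2
  step 4: row=2, L[2]='i', prepend. Next row=LF[2]=5
  step 5: row=5, L[5]='g', prepend. Next row=LF[5]=4
  step 6: row=4, L[4]='g', prepend. Next row=LF[4]=3
Reversed output: ggida$

Answer: ggida$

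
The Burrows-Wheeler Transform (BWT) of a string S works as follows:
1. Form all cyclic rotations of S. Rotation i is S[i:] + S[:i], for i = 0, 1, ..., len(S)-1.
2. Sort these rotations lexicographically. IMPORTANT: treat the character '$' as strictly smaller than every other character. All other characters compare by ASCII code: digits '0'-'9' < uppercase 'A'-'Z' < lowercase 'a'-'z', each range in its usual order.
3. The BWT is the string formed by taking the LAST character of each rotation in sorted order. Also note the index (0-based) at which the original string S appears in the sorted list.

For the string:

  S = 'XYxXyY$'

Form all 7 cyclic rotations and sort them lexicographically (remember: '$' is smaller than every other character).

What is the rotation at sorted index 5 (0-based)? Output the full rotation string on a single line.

Answer: xXyY$XY

Derivation:
All 7 rotations (rotation i = S[i:]+S[:i]):
  rot[0] = XYxXyY$
  rot[1] = YxXyY$X
  rot[2] = xXyY$XY
  rot[3] = XyY$XYx
  rot[4] = yY$XYxX
  rot[5] = Y$XYxXy
  rot[6] = $XYxXyY
Sorted (with $ < everything):
  sorted[0] = $XYxXyY
  sorted[1] = XYxXyY$
  sorted[2] = XyY$XYx
  sorted[3] = Y$XYxXy
  sorted[4] = YxXyY$X
  sorted[5] = xXyY$XY
  sorted[6] = yY$XYxX
sorted[5] = xXyY$XY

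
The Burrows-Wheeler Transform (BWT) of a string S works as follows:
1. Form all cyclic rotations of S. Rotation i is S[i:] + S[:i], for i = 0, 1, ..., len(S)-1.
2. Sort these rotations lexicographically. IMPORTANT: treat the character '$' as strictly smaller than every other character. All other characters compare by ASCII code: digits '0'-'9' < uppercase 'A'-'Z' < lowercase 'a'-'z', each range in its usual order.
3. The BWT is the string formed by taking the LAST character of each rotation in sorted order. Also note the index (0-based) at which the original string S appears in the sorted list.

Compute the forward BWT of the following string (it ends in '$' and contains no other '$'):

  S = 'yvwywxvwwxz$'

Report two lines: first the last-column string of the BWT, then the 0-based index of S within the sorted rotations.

Answer: zxyvywvww$wx
9

Derivation:
All 12 rotations (rotation i = S[i:]+S[:i]):
  rot[0] = yvwywxvwwxz$
  rot[1] = vwywxvwwxz$y
  rot[2] = wywxvwwxz$yv
  rot[3] = ywxvwwxz$yvw
  rot[4] = wxvwwxz$yvwy
  rot[5] = xvwwxz$yvwyw
  rot[6] = vwwxz$yvwywx
  rot[7] = wwxz$yvwywxv
  rot[8] = wxz$yvwywxvw
  rot[9] = xz$yvwywxvww
  rot[10] = z$yvwywxvwwx
  rot[11] = $yvwywxvwwxz
Sorted (with $ < everything):
  sorted[0] = $yvwywxvwwxz  (last char: 'z')
  sorted[1] = vwwxz$yvwywx  (last char: 'x')
  sorted[2] = vwywxvwwxz$y  (last char: 'y')
  sorted[3] = wwxz$yvwywxv  (last char: 'v')
  sorted[4] = wxvwwxz$yvwy  (last char: 'y')
  sorted[5] = wxz$yvwywxvw  (last char: 'w')
  sorted[6] = wywxvwwxz$yv  (last char: 'v')
  sorted[7] = xvwwxz$yvwyw  (last char: 'w')
  sorted[8] = xz$yvwywxvww  (last char: 'w')
  sorted[9] = yvwywxvwwxz$  (last char: '$')
  sorted[10] = ywxvwwxz$yvw  (last char: 'w')
  sorted[11] = z$yvwywxvwwx  (last char: 'x')
Last column: zxyvywvww$wx
Original string S is at sorted index 9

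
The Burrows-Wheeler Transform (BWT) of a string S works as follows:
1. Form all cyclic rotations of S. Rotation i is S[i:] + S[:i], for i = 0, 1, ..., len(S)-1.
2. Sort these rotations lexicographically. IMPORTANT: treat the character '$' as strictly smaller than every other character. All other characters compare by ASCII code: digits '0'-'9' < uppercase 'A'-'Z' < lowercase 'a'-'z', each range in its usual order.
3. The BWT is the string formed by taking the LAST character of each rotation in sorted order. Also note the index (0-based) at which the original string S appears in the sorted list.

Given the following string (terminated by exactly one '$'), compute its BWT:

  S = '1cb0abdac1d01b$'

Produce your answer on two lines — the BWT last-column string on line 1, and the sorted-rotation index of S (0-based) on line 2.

All 15 rotations (rotation i = S[i:]+S[:i]):
  rot[0] = 1cb0abdac1d01b$
  rot[1] = cb0abdac1d01b$1
  rot[2] = b0abdac1d01b$1c
  rot[3] = 0abdac1d01b$1cb
  rot[4] = abdac1d01b$1cb0
  rot[5] = bdac1d01b$1cb0a
  rot[6] = dac1d01b$1cb0ab
  rot[7] = ac1d01b$1cb0abd
  rot[8] = c1d01b$1cb0abda
  rot[9] = 1d01b$1cb0abdac
  rot[10] = d01b$1cb0abdac1
  rot[11] = 01b$1cb0abdac1d
  rot[12] = 1b$1cb0abdac1d0
  rot[13] = b$1cb0abdac1d01
  rot[14] = $1cb0abdac1d01b
Sorted (with $ < everything):
  sorted[0] = $1cb0abdac1d01b  (last char: 'b')
  sorted[1] = 01b$1cb0abdac1d  (last char: 'd')
  sorted[2] = 0abdac1d01b$1cb  (last char: 'b')
  sorted[3] = 1b$1cb0abdac1d0  (last char: '0')
  sorted[4] = 1cb0abdac1d01b$  (last char: '$')
  sorted[5] = 1d01b$1cb0abdac  (last char: 'c')
  sorted[6] = abdac1d01b$1cb0  (last char: '0')
  sorted[7] = ac1d01b$1cb0abd  (last char: 'd')
  sorted[8] = b$1cb0abdac1d01  (last char: '1')
  sorted[9] = b0abdac1d01b$1c  (last char: 'c')
  sorted[10] = bdac1d01b$1cb0a  (last char: 'a')
  sorted[11] = c1d01b$1cb0abda  (last char: 'a')
  sorted[12] = cb0abdac1d01b$1  (last char: '1')
  sorted[13] = d01b$1cb0abdac1  (last char: '1')
  sorted[14] = dac1d01b$1cb0ab  (last char: 'b')
Last column: bdb0$c0d1caa11b
Original string S is at sorted index 4

Answer: bdb0$c0d1caa11b
4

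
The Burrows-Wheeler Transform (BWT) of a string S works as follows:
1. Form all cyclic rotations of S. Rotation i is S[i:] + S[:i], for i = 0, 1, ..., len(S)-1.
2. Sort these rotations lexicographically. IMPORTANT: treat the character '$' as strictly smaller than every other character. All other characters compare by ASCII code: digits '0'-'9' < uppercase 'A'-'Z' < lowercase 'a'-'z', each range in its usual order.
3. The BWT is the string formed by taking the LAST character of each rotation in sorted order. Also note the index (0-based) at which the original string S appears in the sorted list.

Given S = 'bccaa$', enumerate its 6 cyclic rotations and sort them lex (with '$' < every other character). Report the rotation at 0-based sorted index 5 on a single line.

Answer: ccaa$b

Derivation:
All 6 rotations (rotation i = S[i:]+S[:i]):
  rot[0] = bccaa$
  rot[1] = ccaa$b
  rot[2] = caa$bc
  rot[3] = aa$bcc
  rot[4] = a$bcca
  rot[5] = $bccaa
Sorted (with $ < everything):
  sorted[0] = $bccaa
  sorted[1] = a$bcca
  sorted[2] = aa$bcc
  sorted[3] = bccaa$
  sorted[4] = caa$bc
  sorted[5] = ccaa$b
sorted[5] = ccaa$b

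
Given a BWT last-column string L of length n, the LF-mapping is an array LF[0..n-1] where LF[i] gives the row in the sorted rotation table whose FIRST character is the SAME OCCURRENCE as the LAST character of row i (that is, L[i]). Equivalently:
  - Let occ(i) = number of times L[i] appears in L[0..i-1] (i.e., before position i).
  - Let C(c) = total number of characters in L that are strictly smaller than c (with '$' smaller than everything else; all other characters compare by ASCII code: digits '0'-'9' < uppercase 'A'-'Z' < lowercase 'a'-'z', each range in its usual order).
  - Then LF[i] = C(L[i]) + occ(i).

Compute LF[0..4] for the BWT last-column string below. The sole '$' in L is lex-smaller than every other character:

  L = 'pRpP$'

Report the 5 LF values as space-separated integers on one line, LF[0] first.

Answer: 3 2 4 1 0

Derivation:
Char counts: '$':1, 'P':1, 'R':1, 'p':2
C (first-col start): C('$')=0, C('P')=1, C('R')=2, C('p')=3
L[0]='p': occ=0, LF[0]=C('p')+0=3+0=3
L[1]='R': occ=0, LF[1]=C('R')+0=2+0=2
L[2]='p': occ=1, LF[2]=C('p')+1=3+1=4
L[3]='P': occ=0, LF[3]=C('P')+0=1+0=1
L[4]='$': occ=0, LF[4]=C('$')+0=0+0=0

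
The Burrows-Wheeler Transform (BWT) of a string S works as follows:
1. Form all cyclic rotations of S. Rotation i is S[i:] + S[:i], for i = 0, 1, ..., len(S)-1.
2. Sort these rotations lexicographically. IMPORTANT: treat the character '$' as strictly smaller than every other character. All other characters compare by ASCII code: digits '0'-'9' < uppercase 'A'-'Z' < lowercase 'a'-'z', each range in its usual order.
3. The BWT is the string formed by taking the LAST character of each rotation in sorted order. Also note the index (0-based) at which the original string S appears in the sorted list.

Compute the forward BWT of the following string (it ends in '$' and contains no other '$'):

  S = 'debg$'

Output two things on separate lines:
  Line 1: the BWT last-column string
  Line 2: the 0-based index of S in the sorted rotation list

All 5 rotations (rotation i = S[i:]+S[:i]):
  rot[0] = debg$
  rot[1] = ebg$d
  rot[2] = bg$de
  rot[3] = g$deb
  rot[4] = $debg
Sorted (with $ < everything):
  sorted[0] = $debg  (last char: 'g')
  sorted[1] = bg$de  (last char: 'e')
  sorted[2] = debg$  (last char: '$')
  sorted[3] = ebg$d  (last char: 'd')
  sorted[4] = g$deb  (last char: 'b')
Last column: ge$db
Original string S is at sorted index 2

Answer: ge$db
2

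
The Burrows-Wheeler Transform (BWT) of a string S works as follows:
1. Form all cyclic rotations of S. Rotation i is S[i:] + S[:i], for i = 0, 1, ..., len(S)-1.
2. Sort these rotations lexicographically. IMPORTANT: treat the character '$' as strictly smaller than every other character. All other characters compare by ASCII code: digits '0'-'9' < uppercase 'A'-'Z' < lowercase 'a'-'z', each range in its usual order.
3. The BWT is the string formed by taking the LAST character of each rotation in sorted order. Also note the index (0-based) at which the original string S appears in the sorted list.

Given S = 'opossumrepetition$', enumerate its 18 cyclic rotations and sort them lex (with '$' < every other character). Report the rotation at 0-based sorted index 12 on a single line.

All 18 rotations (rotation i = S[i:]+S[:i]):
  rot[0] = opossumrepetition$
  rot[1] = possumrepetition$o
  rot[2] = ossumrepetition$op
  rot[3] = ssumrepetition$opo
  rot[4] = sumrepetition$opos
  rot[5] = umrepetition$oposs
  rot[6] = mrepetition$opossu
  rot[7] = repetition$opossum
  rot[8] = epetition$opossumr
  rot[9] = petition$opossumre
  rot[10] = etition$opossumrep
  rot[11] = tition$opossumrepe
  rot[12] = ition$opossumrepet
  rot[13] = tion$opossumrepeti
  rot[14] = ion$opossumrepetit
  rot[15] = on$opossumrepetiti
  rot[16] = n$opossumrepetitio
  rot[17] = $opossumrepetition
Sorted (with $ < everything):
  sorted[0] = $opossumrepetition
  sorted[1] = epetition$opossumr
  sorted[2] = etition$opossumrep
  sorted[3] = ion$opossumrepetit
  sorted[4] = ition$opossumrepet
  sorted[5] = mrepetition$opossu
  sorted[6] = n$opossumrepetitio
  sorted[7] = on$opossumrepetiti
  sorted[8] = opossumrepetition$
  sorted[9] = ossumrepetition$op
  sorted[10] = petition$opossumre
  sorted[11] = possumrepetition$o
  sorted[12] = repetition$opossum
  sorted[13] = ssumrepetition$opo
  sorted[14] = sumrepetition$opos
  sorted[15] = tion$opossumrepeti
  sorted[16] = tition$opossumrepe
  sorted[17] = umrepetition$oposs
sorted[12] = repetition$opossum

Answer: repetition$opossum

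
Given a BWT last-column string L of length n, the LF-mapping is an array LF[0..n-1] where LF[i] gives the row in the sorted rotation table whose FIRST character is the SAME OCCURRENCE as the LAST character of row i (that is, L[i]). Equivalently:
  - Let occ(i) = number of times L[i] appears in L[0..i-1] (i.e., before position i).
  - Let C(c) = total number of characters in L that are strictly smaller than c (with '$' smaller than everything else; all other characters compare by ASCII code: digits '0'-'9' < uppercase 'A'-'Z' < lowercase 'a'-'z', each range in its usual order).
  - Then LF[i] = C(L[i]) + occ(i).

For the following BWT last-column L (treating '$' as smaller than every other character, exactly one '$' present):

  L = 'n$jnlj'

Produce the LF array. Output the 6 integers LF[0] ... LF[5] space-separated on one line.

Answer: 4 0 1 5 3 2

Derivation:
Char counts: '$':1, 'j':2, 'l':1, 'n':2
C (first-col start): C('$')=0, C('j')=1, C('l')=3, C('n')=4
L[0]='n': occ=0, LF[0]=C('n')+0=4+0=4
L[1]='$': occ=0, LF[1]=C('$')+0=0+0=0
L[2]='j': occ=0, LF[2]=C('j')+0=1+0=1
L[3]='n': occ=1, LF[3]=C('n')+1=4+1=5
L[4]='l': occ=0, LF[4]=C('l')+0=3+0=3
L[5]='j': occ=1, LF[5]=C('j')+1=1+1=2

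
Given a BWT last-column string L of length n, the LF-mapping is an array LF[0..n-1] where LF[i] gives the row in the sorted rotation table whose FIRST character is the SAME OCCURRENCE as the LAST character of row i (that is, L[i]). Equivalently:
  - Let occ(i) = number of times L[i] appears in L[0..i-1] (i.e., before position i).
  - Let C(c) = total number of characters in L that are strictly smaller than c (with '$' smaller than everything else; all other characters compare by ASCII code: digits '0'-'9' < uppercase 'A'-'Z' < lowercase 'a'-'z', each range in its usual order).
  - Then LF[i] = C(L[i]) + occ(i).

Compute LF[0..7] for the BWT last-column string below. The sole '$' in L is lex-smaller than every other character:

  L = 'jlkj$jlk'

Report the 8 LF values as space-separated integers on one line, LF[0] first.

Answer: 1 6 4 2 0 3 7 5

Derivation:
Char counts: '$':1, 'j':3, 'k':2, 'l':2
C (first-col start): C('$')=0, C('j')=1, C('k')=4, C('l')=6
L[0]='j': occ=0, LF[0]=C('j')+0=1+0=1
L[1]='l': occ=0, LF[1]=C('l')+0=6+0=6
L[2]='k': occ=0, LF[2]=C('k')+0=4+0=4
L[3]='j': occ=1, LF[3]=C('j')+1=1+1=2
L[4]='$': occ=0, LF[4]=C('$')+0=0+0=0
L[5]='j': occ=2, LF[5]=C('j')+2=1+2=3
L[6]='l': occ=1, LF[6]=C('l')+1=6+1=7
L[7]='k': occ=1, LF[7]=C('k')+1=4+1=5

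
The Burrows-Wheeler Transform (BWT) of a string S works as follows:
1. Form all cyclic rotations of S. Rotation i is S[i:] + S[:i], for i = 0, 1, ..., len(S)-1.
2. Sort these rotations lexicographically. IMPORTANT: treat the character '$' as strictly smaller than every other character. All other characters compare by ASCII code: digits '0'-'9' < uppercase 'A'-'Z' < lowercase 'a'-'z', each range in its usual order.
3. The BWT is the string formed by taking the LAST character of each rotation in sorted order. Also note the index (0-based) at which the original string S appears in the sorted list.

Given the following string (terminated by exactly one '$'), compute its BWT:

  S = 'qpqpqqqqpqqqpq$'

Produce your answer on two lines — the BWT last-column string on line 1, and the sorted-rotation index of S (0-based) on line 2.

Answer: qqqqqpq$qpqqpqp
7

Derivation:
All 15 rotations (rotation i = S[i:]+S[:i]):
  rot[0] = qpqpqqqqpqqqpq$
  rot[1] = pqpqqqqpqqqpq$q
  rot[2] = qpqqqqpqqqpq$qp
  rot[3] = pqqqqpqqqpq$qpq
  rot[4] = qqqqpqqqpq$qpqp
  rot[5] = qqqpqqqpq$qpqpq
  rot[6] = qqpqqqpq$qpqpqq
  rot[7] = qpqqqpq$qpqpqqq
  rot[8] = pqqqpq$qpqpqqqq
  rot[9] = qqqpq$qpqpqqqqp
  rot[10] = qqpq$qpqpqqqqpq
  rot[11] = qpq$qpqpqqqqpqq
  rot[12] = pq$qpqpqqqqpqqq
  rot[13] = q$qpqpqqqqpqqqp
  rot[14] = $qpqpqqqqpqqqpq
Sorted (with $ < everything):
  sorted[0] = $qpqpqqqqpqqqpq  (last char: 'q')
  sorted[1] = pq$qpqpqqqqpqqq  (last char: 'q')
  sorted[2] = pqpqqqqpqqqpq$q  (last char: 'q')
  sorted[3] = pqqqpq$qpqpqqqq  (last char: 'q')
  sorted[4] = pqqqqpqqqpq$qpq  (last char: 'q')
  sorted[5] = q$qpqpqqqqpqqqp  (last char: 'p')
  sorted[6] = qpq$qpqpqqqqpqq  (last char: 'q')
  sorted[7] = qpqpqqqqpqqqpq$  (last char: '$')
  sorted[8] = qpqqqpq$qpqpqqq  (last char: 'q')
  sorted[9] = qpqqqqpqqqpq$qp  (last char: 'p')
  sorted[10] = qqpq$qpqpqqqqpq  (last char: 'q')
  sorted[11] = qqpqqqpq$qpqpqq  (last char: 'q')
  sorted[12] = qqqpq$qpqpqqqqp  (last char: 'p')
  sorted[13] = qqqpqqqpq$qpqpq  (last char: 'q')
  sorted[14] = qqqqpqqqpq$qpqp  (last char: 'p')
Last column: qqqqqpq$qpqqpqp
Original string S is at sorted index 7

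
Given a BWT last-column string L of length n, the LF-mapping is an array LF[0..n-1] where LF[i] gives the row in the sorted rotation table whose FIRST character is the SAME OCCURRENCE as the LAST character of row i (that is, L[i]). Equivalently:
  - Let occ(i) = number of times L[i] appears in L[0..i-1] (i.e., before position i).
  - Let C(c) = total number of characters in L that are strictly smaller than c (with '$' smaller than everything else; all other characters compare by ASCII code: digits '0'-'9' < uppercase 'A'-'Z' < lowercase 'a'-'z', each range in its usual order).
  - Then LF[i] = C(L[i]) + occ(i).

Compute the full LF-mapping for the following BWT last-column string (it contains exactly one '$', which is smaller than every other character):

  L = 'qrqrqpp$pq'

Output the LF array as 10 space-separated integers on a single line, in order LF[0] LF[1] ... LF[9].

Answer: 4 8 5 9 6 1 2 0 3 7

Derivation:
Char counts: '$':1, 'p':3, 'q':4, 'r':2
C (first-col start): C('$')=0, C('p')=1, C('q')=4, C('r')=8
L[0]='q': occ=0, LF[0]=C('q')+0=4+0=4
L[1]='r': occ=0, LF[1]=C('r')+0=8+0=8
L[2]='q': occ=1, LF[2]=C('q')+1=4+1=5
L[3]='r': occ=1, LF[3]=C('r')+1=8+1=9
L[4]='q': occ=2, LF[4]=C('q')+2=4+2=6
L[5]='p': occ=0, LF[5]=C('p')+0=1+0=1
L[6]='p': occ=1, LF[6]=C('p')+1=1+1=2
L[7]='$': occ=0, LF[7]=C('$')+0=0+0=0
L[8]='p': occ=2, LF[8]=C('p')+2=1+2=3
L[9]='q': occ=3, LF[9]=C('q')+3=4+3=7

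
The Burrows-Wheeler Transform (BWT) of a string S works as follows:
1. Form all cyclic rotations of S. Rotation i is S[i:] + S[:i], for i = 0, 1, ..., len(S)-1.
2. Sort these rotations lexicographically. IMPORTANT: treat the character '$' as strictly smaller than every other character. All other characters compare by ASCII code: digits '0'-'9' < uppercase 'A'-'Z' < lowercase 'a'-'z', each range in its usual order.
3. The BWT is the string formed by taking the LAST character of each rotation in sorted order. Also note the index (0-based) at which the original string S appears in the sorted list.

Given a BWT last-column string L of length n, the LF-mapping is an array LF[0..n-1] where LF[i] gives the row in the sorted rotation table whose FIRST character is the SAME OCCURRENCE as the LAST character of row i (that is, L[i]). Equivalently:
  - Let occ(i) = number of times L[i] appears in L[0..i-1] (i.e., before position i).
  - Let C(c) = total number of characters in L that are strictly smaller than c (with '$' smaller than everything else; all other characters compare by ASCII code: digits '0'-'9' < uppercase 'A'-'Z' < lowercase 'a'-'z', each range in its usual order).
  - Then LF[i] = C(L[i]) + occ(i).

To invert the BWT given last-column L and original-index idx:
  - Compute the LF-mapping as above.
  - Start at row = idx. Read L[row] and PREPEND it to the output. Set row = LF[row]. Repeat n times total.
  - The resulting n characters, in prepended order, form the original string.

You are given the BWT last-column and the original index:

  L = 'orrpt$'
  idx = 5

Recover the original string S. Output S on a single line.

Answer: trpro$

Derivation:
LF mapping: 1 3 4 2 5 0
Walk LF starting at row 5, prepending L[row]:
  step 1: row=5, L[5]='$', prepend. Next row=LF[5]=0
  step 2: row=0, L[0]='o', prepend. Next row=LF[0]=1
  step 3: row=1, L[1]='r', prepend. Next row=LF[1]=3
  step 4: row=3, L[3]='p', prepend. Next row=LF[3]=2
  step 5: row=2, L[2]='r', prepend. Next row=LF[2]=4
  step 6: row=4, L[4]='t', prepend. Next row=LF[4]=5
Reversed output: trpro$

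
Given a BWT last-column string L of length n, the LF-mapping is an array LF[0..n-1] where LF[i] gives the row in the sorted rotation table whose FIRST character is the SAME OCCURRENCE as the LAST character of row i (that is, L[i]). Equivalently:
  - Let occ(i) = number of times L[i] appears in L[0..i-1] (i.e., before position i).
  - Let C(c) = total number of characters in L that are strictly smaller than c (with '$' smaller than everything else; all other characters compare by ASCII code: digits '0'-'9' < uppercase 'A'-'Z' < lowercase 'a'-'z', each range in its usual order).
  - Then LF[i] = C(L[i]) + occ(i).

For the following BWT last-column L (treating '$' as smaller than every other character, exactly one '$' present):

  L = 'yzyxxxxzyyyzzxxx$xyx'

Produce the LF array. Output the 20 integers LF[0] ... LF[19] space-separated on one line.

Answer: 10 16 11 1 2 3 4 17 12 13 14 18 19 5 6 7 0 8 15 9

Derivation:
Char counts: '$':1, 'x':9, 'y':6, 'z':4
C (first-col start): C('$')=0, C('x')=1, C('y')=10, C('z')=16
L[0]='y': occ=0, LF[0]=C('y')+0=10+0=10
L[1]='z': occ=0, LF[1]=C('z')+0=16+0=16
L[2]='y': occ=1, LF[2]=C('y')+1=10+1=11
L[3]='x': occ=0, LF[3]=C('x')+0=1+0=1
L[4]='x': occ=1, LF[4]=C('x')+1=1+1=2
L[5]='x': occ=2, LF[5]=C('x')+2=1+2=3
L[6]='x': occ=3, LF[6]=C('x')+3=1+3=4
L[7]='z': occ=1, LF[7]=C('z')+1=16+1=17
L[8]='y': occ=2, LF[8]=C('y')+2=10+2=12
L[9]='y': occ=3, LF[9]=C('y')+3=10+3=13
L[10]='y': occ=4, LF[10]=C('y')+4=10+4=14
L[11]='z': occ=2, LF[11]=C('z')+2=16+2=18
L[12]='z': occ=3, LF[12]=C('z')+3=16+3=19
L[13]='x': occ=4, LF[13]=C('x')+4=1+4=5
L[14]='x': occ=5, LF[14]=C('x')+5=1+5=6
L[15]='x': occ=6, LF[15]=C('x')+6=1+6=7
L[16]='$': occ=0, LF[16]=C('$')+0=0+0=0
L[17]='x': occ=7, LF[17]=C('x')+7=1+7=8
L[18]='y': occ=5, LF[18]=C('y')+5=10+5=15
L[19]='x': occ=8, LF[19]=C('x')+8=1+8=9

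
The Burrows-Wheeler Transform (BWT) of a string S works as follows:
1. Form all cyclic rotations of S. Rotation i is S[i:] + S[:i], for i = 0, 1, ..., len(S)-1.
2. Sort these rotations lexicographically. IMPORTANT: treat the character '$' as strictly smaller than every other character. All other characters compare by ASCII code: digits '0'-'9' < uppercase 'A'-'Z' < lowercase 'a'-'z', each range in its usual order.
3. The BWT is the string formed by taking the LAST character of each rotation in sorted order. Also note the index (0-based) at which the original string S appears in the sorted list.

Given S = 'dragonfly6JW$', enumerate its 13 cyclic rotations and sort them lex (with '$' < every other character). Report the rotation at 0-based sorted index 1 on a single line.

Answer: 6JW$dragonfly

Derivation:
All 13 rotations (rotation i = S[i:]+S[:i]):
  rot[0] = dragonfly6JW$
  rot[1] = ragonfly6JW$d
  rot[2] = agonfly6JW$dr
  rot[3] = gonfly6JW$dra
  rot[4] = onfly6JW$drag
  rot[5] = nfly6JW$drago
  rot[6] = fly6JW$dragon
  rot[7] = ly6JW$dragonf
  rot[8] = y6JW$dragonfl
  rot[9] = 6JW$dragonfly
  rot[10] = JW$dragonfly6
  rot[11] = W$dragonfly6J
  rot[12] = $dragonfly6JW
Sorted (with $ < everything):
  sorted[0] = $dragonfly6JW
  sorted[1] = 6JW$dragonfly
  sorted[2] = JW$dragonfly6
  sorted[3] = W$dragonfly6J
  sorted[4] = agonfly6JW$dr
  sorted[5] = dragonfly6JW$
  sorted[6] = fly6JW$dragon
  sorted[7] = gonfly6JW$dra
  sorted[8] = ly6JW$dragonf
  sorted[9] = nfly6JW$drago
  sorted[10] = onfly6JW$drag
  sorted[11] = ragonfly6JW$d
  sorted[12] = y6JW$dragonfl
sorted[1] = 6JW$dragonfly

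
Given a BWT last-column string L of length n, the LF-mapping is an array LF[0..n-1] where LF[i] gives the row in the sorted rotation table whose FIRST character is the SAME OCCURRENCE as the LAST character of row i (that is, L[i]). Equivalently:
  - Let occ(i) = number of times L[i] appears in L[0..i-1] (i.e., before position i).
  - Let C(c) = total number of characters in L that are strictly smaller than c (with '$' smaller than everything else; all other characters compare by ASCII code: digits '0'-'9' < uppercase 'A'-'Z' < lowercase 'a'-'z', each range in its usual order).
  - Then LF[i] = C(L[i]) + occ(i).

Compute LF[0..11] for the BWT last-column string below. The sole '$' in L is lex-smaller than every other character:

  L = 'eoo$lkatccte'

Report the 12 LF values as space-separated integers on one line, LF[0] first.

Answer: 4 8 9 0 7 6 1 10 2 3 11 5

Derivation:
Char counts: '$':1, 'a':1, 'c':2, 'e':2, 'k':1, 'l':1, 'o':2, 't':2
C (first-col start): C('$')=0, C('a')=1, C('c')=2, C('e')=4, C('k')=6, C('l')=7, C('o')=8, C('t')=10
L[0]='e': occ=0, LF[0]=C('e')+0=4+0=4
L[1]='o': occ=0, LF[1]=C('o')+0=8+0=8
L[2]='o': occ=1, LF[2]=C('o')+1=8+1=9
L[3]='$': occ=0, LF[3]=C('$')+0=0+0=0
L[4]='l': occ=0, LF[4]=C('l')+0=7+0=7
L[5]='k': occ=0, LF[5]=C('k')+0=6+0=6
L[6]='a': occ=0, LF[6]=C('a')+0=1+0=1
L[7]='t': occ=0, LF[7]=C('t')+0=10+0=10
L[8]='c': occ=0, LF[8]=C('c')+0=2+0=2
L[9]='c': occ=1, LF[9]=C('c')+1=2+1=3
L[10]='t': occ=1, LF[10]=C('t')+1=10+1=11
L[11]='e': occ=1, LF[11]=C('e')+1=4+1=5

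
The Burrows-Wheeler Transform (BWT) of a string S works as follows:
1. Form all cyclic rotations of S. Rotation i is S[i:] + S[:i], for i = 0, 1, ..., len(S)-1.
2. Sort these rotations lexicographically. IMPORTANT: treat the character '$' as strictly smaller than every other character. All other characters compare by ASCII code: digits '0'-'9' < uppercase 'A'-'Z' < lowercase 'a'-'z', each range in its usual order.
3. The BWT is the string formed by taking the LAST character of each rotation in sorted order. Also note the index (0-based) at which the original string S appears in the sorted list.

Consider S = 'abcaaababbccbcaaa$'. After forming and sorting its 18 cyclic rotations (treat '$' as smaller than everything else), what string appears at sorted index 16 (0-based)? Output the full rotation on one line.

All 18 rotations (rotation i = S[i:]+S[:i]):
  rot[0] = abcaaababbccbcaaa$
  rot[1] = bcaaababbccbcaaa$a
  rot[2] = caaababbccbcaaa$ab
  rot[3] = aaababbccbcaaa$abc
  rot[4] = aababbccbcaaa$abca
  rot[5] = ababbccbcaaa$abcaa
  rot[6] = babbccbcaaa$abcaaa
  rot[7] = abbccbcaaa$abcaaab
  rot[8] = bbccbcaaa$abcaaaba
  rot[9] = bccbcaaa$abcaaabab
  rot[10] = ccbcaaa$abcaaababb
  rot[11] = cbcaaa$abcaaababbc
  rot[12] = bcaaa$abcaaababbcc
  rot[13] = caaa$abcaaababbccb
  rot[14] = aaa$abcaaababbccbc
  rot[15] = aa$abcaaababbccbca
  rot[16] = a$abcaaababbccbcaa
  rot[17] = $abcaaababbccbcaaa
Sorted (with $ < everything):
  sorted[0] = $abcaaababbccbcaaa
  sorted[1] = a$abcaaababbccbcaa
  sorted[2] = aa$abcaaababbccbca
  sorted[3] = aaa$abcaaababbccbc
  sorted[4] = aaababbccbcaaa$abc
  sorted[5] = aababbccbcaaa$abca
  sorted[6] = ababbccbcaaa$abcaa
  sorted[7] = abbccbcaaa$abcaaab
  sorted[8] = abcaaababbccbcaaa$
  sorted[9] = babbccbcaaa$abcaaa
  sorted[10] = bbccbcaaa$abcaaaba
  sorted[11] = bcaaa$abcaaababbcc
  sorted[12] = bcaaababbccbcaaa$a
  sorted[13] = bccbcaaa$abcaaabab
  sorted[14] = caaa$abcaaababbccb
  sorted[15] = caaababbccbcaaa$ab
  sorted[16] = cbcaaa$abcaaababbc
  sorted[17] = ccbcaaa$abcaaababb
sorted[16] = cbcaaa$abcaaababbc

Answer: cbcaaa$abcaaababbc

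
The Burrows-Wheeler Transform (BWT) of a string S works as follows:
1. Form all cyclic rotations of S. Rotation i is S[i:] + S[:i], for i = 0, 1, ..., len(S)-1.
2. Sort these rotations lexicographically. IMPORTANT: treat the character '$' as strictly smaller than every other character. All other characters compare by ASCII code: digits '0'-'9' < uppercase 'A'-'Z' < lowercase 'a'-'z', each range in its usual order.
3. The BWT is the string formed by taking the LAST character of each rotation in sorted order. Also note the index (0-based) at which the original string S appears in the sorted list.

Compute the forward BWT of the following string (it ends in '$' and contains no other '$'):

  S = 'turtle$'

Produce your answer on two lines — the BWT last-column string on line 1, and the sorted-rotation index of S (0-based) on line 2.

All 7 rotations (rotation i = S[i:]+S[:i]):
  rot[0] = turtle$
  rot[1] = urtle$t
  rot[2] = rtle$tu
  rot[3] = tle$tur
  rot[4] = le$turt
  rot[5] = e$turtl
  rot[6] = $turtle
Sorted (with $ < everything):
  sorted[0] = $turtle  (last char: 'e')
  sorted[1] = e$turtl  (last char: 'l')
  sorted[2] = le$turt  (last char: 't')
  sorted[3] = rtle$tu  (last char: 'u')
  sorted[4] = tle$tur  (last char: 'r')
  sorted[5] = turtle$  (last char: '$')
  sorted[6] = urtle$t  (last char: 't')
Last column: eltur$t
Original string S is at sorted index 5

Answer: eltur$t
5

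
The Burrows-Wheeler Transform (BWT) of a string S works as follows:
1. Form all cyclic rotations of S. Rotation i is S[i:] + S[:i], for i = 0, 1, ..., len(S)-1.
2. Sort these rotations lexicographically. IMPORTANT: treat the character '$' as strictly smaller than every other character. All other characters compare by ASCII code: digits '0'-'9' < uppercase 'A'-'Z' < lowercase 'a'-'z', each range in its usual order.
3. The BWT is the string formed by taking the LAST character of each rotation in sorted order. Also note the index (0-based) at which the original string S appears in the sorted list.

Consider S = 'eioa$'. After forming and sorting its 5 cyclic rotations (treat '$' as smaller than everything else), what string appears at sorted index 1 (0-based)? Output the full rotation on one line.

All 5 rotations (rotation i = S[i:]+S[:i]):
  rot[0] = eioa$
  rot[1] = ioa$e
  rot[2] = oa$ei
  rot[3] = a$eio
  rot[4] = $eioa
Sorted (with $ < everything):
  sorted[0] = $eioa
  sorted[1] = a$eio
  sorted[2] = eioa$
  sorted[3] = ioa$e
  sorted[4] = oa$ei
sorted[1] = a$eio

Answer: a$eio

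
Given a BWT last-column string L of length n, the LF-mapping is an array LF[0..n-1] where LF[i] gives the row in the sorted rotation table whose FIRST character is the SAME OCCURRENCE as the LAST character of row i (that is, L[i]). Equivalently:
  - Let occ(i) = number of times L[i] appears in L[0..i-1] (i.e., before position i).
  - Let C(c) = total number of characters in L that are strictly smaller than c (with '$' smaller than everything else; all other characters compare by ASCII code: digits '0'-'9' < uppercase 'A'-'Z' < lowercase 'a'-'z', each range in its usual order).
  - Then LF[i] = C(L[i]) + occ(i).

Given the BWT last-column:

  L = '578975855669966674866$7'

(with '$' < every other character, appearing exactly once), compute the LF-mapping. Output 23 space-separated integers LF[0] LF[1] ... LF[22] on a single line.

Char counts: '$':1, '4':1, '5':4, '6':7, '7':4, '8':3, '9':3
C (first-col start): C('$')=0, C('4')=1, C('5')=2, C('6')=6, C('7')=13, C('8')=17, C('9')=20
L[0]='5': occ=0, LF[0]=C('5')+0=2+0=2
L[1]='7': occ=0, LF[1]=C('7')+0=13+0=13
L[2]='8': occ=0, LF[2]=C('8')+0=17+0=17
L[3]='9': occ=0, LF[3]=C('9')+0=20+0=20
L[4]='7': occ=1, LF[4]=C('7')+1=13+1=14
L[5]='5': occ=1, LF[5]=C('5')+1=2+1=3
L[6]='8': occ=1, LF[6]=C('8')+1=17+1=18
L[7]='5': occ=2, LF[7]=C('5')+2=2+2=4
L[8]='5': occ=3, LF[8]=C('5')+3=2+3=5
L[9]='6': occ=0, LF[9]=C('6')+0=6+0=6
L[10]='6': occ=1, LF[10]=C('6')+1=6+1=7
L[11]='9': occ=1, LF[11]=C('9')+1=20+1=21
L[12]='9': occ=2, LF[12]=C('9')+2=20+2=22
L[13]='6': occ=2, LF[13]=C('6')+2=6+2=8
L[14]='6': occ=3, LF[14]=C('6')+3=6+3=9
L[15]='6': occ=4, LF[15]=C('6')+4=6+4=10
L[16]='7': occ=2, LF[16]=C('7')+2=13+2=15
L[17]='4': occ=0, LF[17]=C('4')+0=1+0=1
L[18]='8': occ=2, LF[18]=C('8')+2=17+2=19
L[19]='6': occ=5, LF[19]=C('6')+5=6+5=11
L[20]='6': occ=6, LF[20]=C('6')+6=6+6=12
L[21]='$': occ=0, LF[21]=C('$')+0=0+0=0
L[22]='7': occ=3, LF[22]=C('7')+3=13+3=16

Answer: 2 13 17 20 14 3 18 4 5 6 7 21 22 8 9 10 15 1 19 11 12 0 16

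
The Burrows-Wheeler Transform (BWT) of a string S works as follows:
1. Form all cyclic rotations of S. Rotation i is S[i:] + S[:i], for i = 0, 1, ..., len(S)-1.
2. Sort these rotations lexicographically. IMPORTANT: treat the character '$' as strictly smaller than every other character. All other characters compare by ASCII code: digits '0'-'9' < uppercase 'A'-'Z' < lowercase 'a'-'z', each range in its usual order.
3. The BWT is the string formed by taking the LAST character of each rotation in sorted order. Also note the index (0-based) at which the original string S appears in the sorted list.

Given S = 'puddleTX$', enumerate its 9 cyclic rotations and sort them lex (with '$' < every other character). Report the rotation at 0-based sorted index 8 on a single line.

Answer: uddleTX$p

Derivation:
All 9 rotations (rotation i = S[i:]+S[:i]):
  rot[0] = puddleTX$
  rot[1] = uddleTX$p
  rot[2] = ddleTX$pu
  rot[3] = dleTX$pud
  rot[4] = leTX$pudd
  rot[5] = eTX$puddl
  rot[6] = TX$puddle
  rot[7] = X$puddleT
  rot[8] = $puddleTX
Sorted (with $ < everything):
  sorted[0] = $puddleTX
  sorted[1] = TX$puddle
  sorted[2] = X$puddleT
  sorted[3] = ddleTX$pu
  sorted[4] = dleTX$pud
  sorted[5] = eTX$puddl
  sorted[6] = leTX$pudd
  sorted[7] = puddleTX$
  sorted[8] = uddleTX$p
sorted[8] = uddleTX$p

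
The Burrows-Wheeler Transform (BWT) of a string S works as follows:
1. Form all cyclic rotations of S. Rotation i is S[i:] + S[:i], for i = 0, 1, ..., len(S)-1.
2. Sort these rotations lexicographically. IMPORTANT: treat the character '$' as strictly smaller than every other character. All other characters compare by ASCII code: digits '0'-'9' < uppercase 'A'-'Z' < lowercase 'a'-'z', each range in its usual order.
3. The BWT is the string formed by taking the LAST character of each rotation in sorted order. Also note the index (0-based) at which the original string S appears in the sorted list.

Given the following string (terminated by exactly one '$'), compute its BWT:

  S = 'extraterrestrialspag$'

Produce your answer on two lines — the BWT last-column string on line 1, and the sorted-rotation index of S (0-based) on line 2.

Answer: gpirtr$arastrteleaxse
6

Derivation:
All 21 rotations (rotation i = S[i:]+S[:i]):
  rot[0] = extraterrestrialspag$
  rot[1] = xtraterrestrialspag$e
  rot[2] = traterrestrialspag$ex
  rot[3] = raterrestrialspag$ext
  rot[4] = aterrestrialspag$extr
  rot[5] = terrestrialspag$extra
  rot[6] = errestrialspag$extrat
  rot[7] = rrestrialspag$extrate
  rot[8] = restrialspag$extrater
  rot[9] = estrialspag$extraterr
  rot[10] = strialspag$extraterre
  rot[11] = trialspag$extraterres
  rot[12] = rialspag$extraterrest
  rot[13] = ialspag$extraterrestr
  rot[14] = alspag$extraterrestri
  rot[15] = lspag$extraterrestria
  rot[16] = spag$extraterrestrial
  rot[17] = pag$extraterrestrials
  rot[18] = ag$extraterrestrialsp
  rot[19] = g$extraterrestrialspa
  rot[20] = $extraterrestrialspag
Sorted (with $ < everything):
  sorted[0] = $extraterrestrialspag  (last char: 'g')
  sorted[1] = ag$extraterrestrialsp  (last char: 'p')
  sorted[2] = alspag$extraterrestri  (last char: 'i')
  sorted[3] = aterrestrialspag$extr  (last char: 'r')
  sorted[4] = errestrialspag$extrat  (last char: 't')
  sorted[5] = estrialspag$extraterr  (last char: 'r')
  sorted[6] = extraterrestrialspag$  (last char: '$')
  sorted[7] = g$extraterrestrialspa  (last char: 'a')
  sorted[8] = ialspag$extraterrestr  (last char: 'r')
  sorted[9] = lspag$extraterrestria  (last char: 'a')
  sorted[10] = pag$extraterrestrials  (last char: 's')
  sorted[11] = raterrestrialspag$ext  (last char: 't')
  sorted[12] = restrialspag$extrater  (last char: 'r')
  sorted[13] = rialspag$extraterrest  (last char: 't')
  sorted[14] = rrestrialspag$extrate  (last char: 'e')
  sorted[15] = spag$extraterrestrial  (last char: 'l')
  sorted[16] = strialspag$extraterre  (last char: 'e')
  sorted[17] = terrestrialspag$extra  (last char: 'a')
  sorted[18] = traterrestrialspag$ex  (last char: 'x')
  sorted[19] = trialspag$extraterres  (last char: 's')
  sorted[20] = xtraterrestrialspag$e  (last char: 'e')
Last column: gpirtr$arastrteleaxse
Original string S is at sorted index 6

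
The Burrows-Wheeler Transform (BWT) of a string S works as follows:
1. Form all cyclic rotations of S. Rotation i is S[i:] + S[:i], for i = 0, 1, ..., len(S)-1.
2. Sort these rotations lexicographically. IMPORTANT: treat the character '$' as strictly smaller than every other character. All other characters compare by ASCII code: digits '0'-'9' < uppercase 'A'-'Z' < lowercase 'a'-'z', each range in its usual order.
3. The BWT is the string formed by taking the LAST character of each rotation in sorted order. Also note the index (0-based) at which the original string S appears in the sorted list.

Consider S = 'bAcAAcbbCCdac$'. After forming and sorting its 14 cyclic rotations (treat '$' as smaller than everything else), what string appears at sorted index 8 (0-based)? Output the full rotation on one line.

All 14 rotations (rotation i = S[i:]+S[:i]):
  rot[0] = bAcAAcbbCCdac$
  rot[1] = AcAAcbbCCdac$b
  rot[2] = cAAcbbCCdac$bA
  rot[3] = AAcbbCCdac$bAc
  rot[4] = AcbbCCdac$bAcA
  rot[5] = cbbCCdac$bAcAA
  rot[6] = bbCCdac$bAcAAc
  rot[7] = bCCdac$bAcAAcb
  rot[8] = CCdac$bAcAAcbb
  rot[9] = Cdac$bAcAAcbbC
  rot[10] = dac$bAcAAcbbCC
  rot[11] = ac$bAcAAcbbCCd
  rot[12] = c$bAcAAcbbCCda
  rot[13] = $bAcAAcbbCCdac
Sorted (with $ < everything):
  sorted[0] = $bAcAAcbbCCdac
  sorted[1] = AAcbbCCdac$bAc
  sorted[2] = AcAAcbbCCdac$b
  sorted[3] = AcbbCCdac$bAcA
  sorted[4] = CCdac$bAcAAcbb
  sorted[5] = Cdac$bAcAAcbbC
  sorted[6] = ac$bAcAAcbbCCd
  sorted[7] = bAcAAcbbCCdac$
  sorted[8] = bCCdac$bAcAAcb
  sorted[9] = bbCCdac$bAcAAc
  sorted[10] = c$bAcAAcbbCCda
  sorted[11] = cAAcbbCCdac$bA
  sorted[12] = cbbCCdac$bAcAA
  sorted[13] = dac$bAcAAcbbCC
sorted[8] = bCCdac$bAcAAcb

Answer: bCCdac$bAcAAcb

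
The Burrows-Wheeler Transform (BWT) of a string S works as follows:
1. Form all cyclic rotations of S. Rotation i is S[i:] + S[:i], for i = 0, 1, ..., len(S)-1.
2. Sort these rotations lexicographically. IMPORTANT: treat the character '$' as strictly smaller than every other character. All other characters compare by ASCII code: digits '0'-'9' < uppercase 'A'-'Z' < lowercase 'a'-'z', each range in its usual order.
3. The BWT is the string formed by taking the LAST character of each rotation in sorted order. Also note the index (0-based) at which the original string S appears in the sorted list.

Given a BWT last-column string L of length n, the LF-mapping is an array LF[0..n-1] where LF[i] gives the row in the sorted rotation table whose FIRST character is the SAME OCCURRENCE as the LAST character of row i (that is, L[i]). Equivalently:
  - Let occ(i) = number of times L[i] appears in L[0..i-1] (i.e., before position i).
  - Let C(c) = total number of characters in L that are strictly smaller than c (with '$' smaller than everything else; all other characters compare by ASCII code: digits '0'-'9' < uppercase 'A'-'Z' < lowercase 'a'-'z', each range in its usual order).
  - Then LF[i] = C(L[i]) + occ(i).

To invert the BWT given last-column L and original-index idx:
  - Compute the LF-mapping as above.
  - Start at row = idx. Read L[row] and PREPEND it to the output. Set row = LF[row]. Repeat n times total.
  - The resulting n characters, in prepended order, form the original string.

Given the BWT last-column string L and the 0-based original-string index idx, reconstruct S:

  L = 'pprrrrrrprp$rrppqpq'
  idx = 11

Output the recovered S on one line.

Answer: rpqrqrrprprprrprpp$

Derivation:
LF mapping: 1 2 10 11 12 13 14 15 3 16 4 0 17 18 5 6 8 7 9
Walk LF starting at row 11, prepending L[row]:
  step 1: row=11, L[11]='$', prepend. Next row=LF[11]=0
  step 2: row=0, L[0]='p', prepend. Next row=LF[0]=1
  step 3: row=1, L[1]='p', prepend. Next row=LF[1]=2
  step 4: row=2, L[2]='r', prepend. Next row=LF[2]=10
  step 5: row=10, L[10]='p', prepend. Next row=LF[10]=4
  step 6: row=4, L[4]='r', prepend. Next row=LF[4]=12
  step 7: row=12, L[12]='r', prepend. Next row=LF[12]=17
  step 8: row=17, L[17]='p', prepend. Next row=LF[17]=7
  step 9: row=7, L[7]='r', prepend. Next row=LF[7]=15
  step 10: row=15, L[15]='p', prepend. Next row=LF[15]=6
  step 11: row=6, L[6]='r', prepend. Next row=LF[6]=14
  step 12: row=14, L[14]='p', prepend. Next row=LF[14]=5
  step 13: row=5, L[5]='r', prepend. Next row=LF[5]=13
  step 14: row=13, L[13]='r', prepend. Next row=LF[13]=18
  step 15: row=18, L[18]='q', prepend. Next row=LF[18]=9
  step 16: row=9, L[9]='r', prepend. Next row=LF[9]=16
  step 17: row=16, L[16]='q', prepend. Next row=LF[16]=8
  step 18: row=8, L[8]='p', prepend. Next row=LF[8]=3
  step 19: row=3, L[3]='r', prepend. Next row=LF[3]=11
Reversed output: rpqrqrrprprprrprpp$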